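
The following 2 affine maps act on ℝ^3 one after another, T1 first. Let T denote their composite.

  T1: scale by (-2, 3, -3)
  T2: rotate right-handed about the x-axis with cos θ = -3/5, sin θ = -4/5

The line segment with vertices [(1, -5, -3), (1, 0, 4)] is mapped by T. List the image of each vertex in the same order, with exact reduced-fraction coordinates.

T1 scale by (-2, 3, -3): (1, -5, -3) → (-2, -15, 9); (1, 0, 4) → (-2, 0, -12)
T2 rotate right-handed about the x-axis with cos θ = -3/5, sin θ = -4/5: (-2, -15, 9) → (-2, 81/5, 33/5); (-2, 0, -12) → (-2, -48/5, 36/5)

image vertices: (-2, 81/5, 33/5), (-2, -48/5, 36/5)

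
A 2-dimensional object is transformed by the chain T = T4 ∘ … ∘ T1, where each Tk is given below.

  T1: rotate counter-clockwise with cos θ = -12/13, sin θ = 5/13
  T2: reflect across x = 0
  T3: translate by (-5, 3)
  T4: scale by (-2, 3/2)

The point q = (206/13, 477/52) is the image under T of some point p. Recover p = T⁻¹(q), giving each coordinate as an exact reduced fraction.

T1 = [-12/13 -5/13 0; 5/13 -12/13 0; 0 0 1]
T2·T1 = [12/13 5/13 0; 5/13 -12/13 0; 0 0 1]
T3·…·T1 = [12/13 5/13 -5; 5/13 -12/13 3; 0 0 1]
T4·…·T1 = [-24/13 -10/13 10; 15/26 -18/13 9/2; 0 0 1]
det M = 3; M⁻¹ = [-6/13 10/39 45/13; -5/26 -8/13 61/13; 0 0 1]
M⁻¹ · (206/13, 477/52)ᵀ = (-3/2, -4)ᵀ

p = (-3/2, -4)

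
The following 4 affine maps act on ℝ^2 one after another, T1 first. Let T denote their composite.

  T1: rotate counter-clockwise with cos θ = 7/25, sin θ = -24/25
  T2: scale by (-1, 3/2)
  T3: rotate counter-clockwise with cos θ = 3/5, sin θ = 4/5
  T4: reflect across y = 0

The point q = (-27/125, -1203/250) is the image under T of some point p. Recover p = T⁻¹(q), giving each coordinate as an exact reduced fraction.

T1 = [7/25 24/25 0; -24/25 7/25 0; 0 0 1]
T2·T1 = [-7/25 -24/25 0; -36/25 21/50 0; 0 0 1]
T3·…·T1 = [123/125 -114/125 0; -136/125 -129/250 0; 0 0 1]
T4·…·T1 = [123/125 -114/125 0; 136/125 129/250 0; 0 0 1]
det M = 3/2; M⁻¹ = [43/125 76/125 0; -272/375 82/125 0; 0 0 1]
M⁻¹ · (-27/125, -1203/250)ᵀ = (-3, -3)ᵀ

p = (-3, -3)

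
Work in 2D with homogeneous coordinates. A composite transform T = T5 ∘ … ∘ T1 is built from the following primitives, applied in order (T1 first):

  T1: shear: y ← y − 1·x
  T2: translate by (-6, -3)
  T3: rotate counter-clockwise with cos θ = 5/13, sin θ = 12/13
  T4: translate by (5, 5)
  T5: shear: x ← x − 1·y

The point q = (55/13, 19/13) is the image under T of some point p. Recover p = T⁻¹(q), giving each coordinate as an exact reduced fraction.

T1 = [1 0 0; -1 1 0; 0 0 1]
T2·T1 = [1 0 -6; -1 1 -3; 0 0 1]
T3·…·T1 = [17/13 -12/13 6/13; 7/13 5/13 -87/13; 0 0 1]
T4·…·T1 = [17/13 -12/13 71/13; 7/13 5/13 -22/13; 0 0 1]
T5·…·T1 = [10/13 -17/13 93/13; 7/13 5/13 -22/13; 0 0 1]
det M = 1; M⁻¹ = [5/13 17/13 -7/13; -7/13 10/13 67/13; 0 0 1]
M⁻¹ · (55/13, 19/13)ᵀ = (3, 4)ᵀ

p = (3, 4)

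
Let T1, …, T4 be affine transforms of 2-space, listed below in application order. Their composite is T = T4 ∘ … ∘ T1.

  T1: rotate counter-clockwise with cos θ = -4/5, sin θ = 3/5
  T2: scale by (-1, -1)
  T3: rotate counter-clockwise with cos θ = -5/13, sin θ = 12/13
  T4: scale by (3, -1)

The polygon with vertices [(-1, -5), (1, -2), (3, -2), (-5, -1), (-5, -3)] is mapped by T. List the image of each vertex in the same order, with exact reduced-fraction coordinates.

image vertices: (69/5, 11/5), (426/65, -31/65), (522/65, -157/65), (-51/65, 331/65), (327/65, 363/65)

T1 rotate counter-clockwise with cos θ = -4/5, sin θ = 3/5: (-1, -5) → (19/5, 17/5); (1, -2) → (2/5, 11/5); (3, -2) → (-6/5, 17/5); (-5, -1) → (23/5, -11/5); (-5, -3) → (29/5, -3/5)
T2 scale by (-1, -1): (19/5, 17/5) → (-19/5, -17/5); (2/5, 11/5) → (-2/5, -11/5); (-6/5, 17/5) → (6/5, -17/5); (23/5, -11/5) → (-23/5, 11/5); (29/5, -3/5) → (-29/5, 3/5)
T3 rotate counter-clockwise with cos θ = -5/13, sin θ = 12/13: (-19/5, -17/5) → (23/5, -11/5); (-2/5, -11/5) → (142/65, 31/65); (6/5, -17/5) → (174/65, 157/65); (-23/5, 11/5) → (-17/65, -331/65); (-29/5, 3/5) → (109/65, -363/65)
T4 scale by (3, -1): (23/5, -11/5) → (69/5, 11/5); (142/65, 31/65) → (426/65, -31/65); (174/65, 157/65) → (522/65, -157/65); (-17/65, -331/65) → (-51/65, 331/65); (109/65, -363/65) → (327/65, 363/65)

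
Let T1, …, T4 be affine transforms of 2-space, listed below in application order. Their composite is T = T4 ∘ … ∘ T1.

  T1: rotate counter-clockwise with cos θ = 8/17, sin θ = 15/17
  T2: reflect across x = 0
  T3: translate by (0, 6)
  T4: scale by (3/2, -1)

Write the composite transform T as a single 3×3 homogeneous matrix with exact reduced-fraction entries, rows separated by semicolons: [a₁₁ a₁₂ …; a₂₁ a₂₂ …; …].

T = [-12/17 45/34 0; -15/17 -8/17 -6; 0 0 1]

T1 = [8/17 -15/17 0; 15/17 8/17 0; 0 0 1]
T2·T1 = [-8/17 15/17 0; 15/17 8/17 0; 0 0 1]
T3·…·T1 = [-8/17 15/17 0; 15/17 8/17 6; 0 0 1]
T4·…·T1 = [-12/17 45/34 0; -15/17 -8/17 -6; 0 0 1]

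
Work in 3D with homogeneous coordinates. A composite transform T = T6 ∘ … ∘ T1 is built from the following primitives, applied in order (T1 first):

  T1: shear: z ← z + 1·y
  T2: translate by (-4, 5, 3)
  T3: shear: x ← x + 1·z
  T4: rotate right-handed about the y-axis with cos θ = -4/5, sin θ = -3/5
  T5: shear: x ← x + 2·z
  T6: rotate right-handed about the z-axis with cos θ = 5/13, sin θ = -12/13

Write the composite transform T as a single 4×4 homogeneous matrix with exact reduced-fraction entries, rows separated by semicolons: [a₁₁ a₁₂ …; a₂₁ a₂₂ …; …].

T1 = [1 0 0 0; 0 1 0 0; 0 1 1 0; 0 0 0 1]
T2·T1 = [1 0 0 -4; 0 1 0 5; 0 1 1 3; 0 0 0 1]
T3·…·T1 = [1 1 1 -1; 0 1 0 5; 0 1 1 3; 0 0 0 1]
T4·…·T1 = [-4/5 -7/5 -7/5 -1; 0 1 0 5; 3/5 -1/5 -1/5 -3; 0 0 0 1]
T5·…·T1 = [2/5 -9/5 -9/5 -7; 0 1 0 5; 3/5 -1/5 -1/5 -3; 0 0 0 1]
T6·…·T1 = [2/13 3/13 -9/13 25/13; -24/65 133/65 108/65 109/13; 3/5 -1/5 -1/5 -3; 0 0 0 1]

T = [2/13 3/13 -9/13 25/13; -24/65 133/65 108/65 109/13; 3/5 -1/5 -1/5 -3; 0 0 0 1]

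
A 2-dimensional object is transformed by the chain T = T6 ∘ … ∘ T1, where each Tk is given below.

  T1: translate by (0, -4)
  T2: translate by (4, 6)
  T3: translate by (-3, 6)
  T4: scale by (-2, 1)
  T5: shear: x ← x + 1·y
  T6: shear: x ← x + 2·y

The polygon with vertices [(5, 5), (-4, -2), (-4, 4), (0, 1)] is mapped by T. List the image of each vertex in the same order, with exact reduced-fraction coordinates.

image vertices: (27, 13), (24, 6), (42, 12), (25, 9)

T1 translate by (0, -4): (5, 5) → (5, 1); (-4, -2) → (-4, -6); (-4, 4) → (-4, 0); (0, 1) → (0, -3)
T2 translate by (4, 6): (5, 1) → (9, 7); (-4, -6) → (0, 0); (-4, 0) → (0, 6); (0, -3) → (4, 3)
T3 translate by (-3, 6): (9, 7) → (6, 13); (0, 0) → (-3, 6); (0, 6) → (-3, 12); (4, 3) → (1, 9)
T4 scale by (-2, 1): (6, 13) → (-12, 13); (-3, 6) → (6, 6); (-3, 12) → (6, 12); (1, 9) → (-2, 9)
T5 shear: x ← x + 1·y: (-12, 13) → (1, 13); (6, 6) → (12, 6); (6, 12) → (18, 12); (-2, 9) → (7, 9)
T6 shear: x ← x + 2·y: (1, 13) → (27, 13); (12, 6) → (24, 6); (18, 12) → (42, 12); (7, 9) → (25, 9)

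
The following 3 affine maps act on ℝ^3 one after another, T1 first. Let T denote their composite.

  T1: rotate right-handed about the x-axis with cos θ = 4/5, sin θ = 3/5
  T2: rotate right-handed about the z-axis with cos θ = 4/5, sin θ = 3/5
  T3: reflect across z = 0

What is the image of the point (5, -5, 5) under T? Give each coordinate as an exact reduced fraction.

T1 rotate right-handed about the x-axis with cos θ = 4/5, sin θ = 3/5: (5, -5, 5) → (5, -7, 1)
T2 rotate right-handed about the z-axis with cos θ = 4/5, sin θ = 3/5: (5, -7, 1) → (41/5, -13/5, 1)
T3 reflect across z = 0: (41/5, -13/5, 1) → (41/5, -13/5, -1)

T(p) = (41/5, -13/5, -1)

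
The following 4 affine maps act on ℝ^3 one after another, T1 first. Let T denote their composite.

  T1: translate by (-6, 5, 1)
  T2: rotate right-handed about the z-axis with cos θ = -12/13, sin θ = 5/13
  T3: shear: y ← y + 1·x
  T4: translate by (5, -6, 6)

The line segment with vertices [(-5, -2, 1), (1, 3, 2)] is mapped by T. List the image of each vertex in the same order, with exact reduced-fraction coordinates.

image vertices: (14, -4, 8), (85/13, -179/13, 9)

T1 translate by (-6, 5, 1): (-5, -2, 1) → (-11, 3, 2); (1, 3, 2) → (-5, 8, 3)
T2 rotate right-handed about the z-axis with cos θ = -12/13, sin θ = 5/13: (-11, 3, 2) → (9, -7, 2); (-5, 8, 3) → (20/13, -121/13, 3)
T3 shear: y ← y + 1·x: (9, -7, 2) → (9, 2, 2); (20/13, -121/13, 3) → (20/13, -101/13, 3)
T4 translate by (5, -6, 6): (9, 2, 2) → (14, -4, 8); (20/13, -101/13, 3) → (85/13, -179/13, 9)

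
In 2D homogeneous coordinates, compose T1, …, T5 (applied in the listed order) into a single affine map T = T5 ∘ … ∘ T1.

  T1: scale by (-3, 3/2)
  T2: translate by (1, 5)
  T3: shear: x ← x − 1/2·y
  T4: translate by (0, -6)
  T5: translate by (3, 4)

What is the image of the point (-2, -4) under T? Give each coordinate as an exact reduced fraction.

T(p) = (21/2, -3)

T1 scale by (-3, 3/2): (-2, -4) → (6, -6)
T2 translate by (1, 5): (6, -6) → (7, -1)
T3 shear: x ← x − 1/2·y: (7, -1) → (15/2, -1)
T4 translate by (0, -6): (15/2, -1) → (15/2, -7)
T5 translate by (3, 4): (15/2, -7) → (21/2, -3)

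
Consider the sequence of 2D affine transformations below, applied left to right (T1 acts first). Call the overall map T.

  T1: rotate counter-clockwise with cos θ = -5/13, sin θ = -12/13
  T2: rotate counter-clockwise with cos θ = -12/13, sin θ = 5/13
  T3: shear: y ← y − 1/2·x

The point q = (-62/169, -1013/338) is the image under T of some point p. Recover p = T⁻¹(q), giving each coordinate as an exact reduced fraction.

T1 = [-5/13 12/13 0; -12/13 -5/13 0; 0 0 1]
T2·T1 = [120/169 -119/169 0; 119/169 120/169 0; 0 0 1]
T3·…·T1 = [120/169 -119/169 0; 59/169 359/338 0; 0 0 1]
det M = 1; M⁻¹ = [359/338 119/169 0; -59/169 120/169 0; 0 0 1]
M⁻¹ · (-62/169, -1013/338)ᵀ = (-5/2, -2)ᵀ

p = (-5/2, -2)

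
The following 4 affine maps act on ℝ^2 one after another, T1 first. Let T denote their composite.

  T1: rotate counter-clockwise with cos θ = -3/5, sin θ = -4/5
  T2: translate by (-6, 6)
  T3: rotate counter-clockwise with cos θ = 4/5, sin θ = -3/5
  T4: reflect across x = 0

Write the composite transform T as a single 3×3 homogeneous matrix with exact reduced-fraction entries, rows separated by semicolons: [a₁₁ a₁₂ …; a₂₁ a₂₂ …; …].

T1 = [-3/5 4/5 0; -4/5 -3/5 0; 0 0 1]
T2·T1 = [-3/5 4/5 -6; -4/5 -3/5 6; 0 0 1]
T3·…·T1 = [-24/25 7/25 -6/5; -7/25 -24/25 42/5; 0 0 1]
T4·…·T1 = [24/25 -7/25 6/5; -7/25 -24/25 42/5; 0 0 1]

T = [24/25 -7/25 6/5; -7/25 -24/25 42/5; 0 0 1]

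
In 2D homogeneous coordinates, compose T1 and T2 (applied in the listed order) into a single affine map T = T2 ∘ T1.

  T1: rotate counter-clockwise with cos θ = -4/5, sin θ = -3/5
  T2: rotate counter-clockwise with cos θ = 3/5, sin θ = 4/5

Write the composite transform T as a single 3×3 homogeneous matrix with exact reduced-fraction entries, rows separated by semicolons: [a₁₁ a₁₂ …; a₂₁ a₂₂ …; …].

T = [0 1 0; -1 0 0; 0 0 1]

T1 = [-4/5 3/5 0; -3/5 -4/5 0; 0 0 1]
T2·T1 = [0 1 0; -1 0 0; 0 0 1]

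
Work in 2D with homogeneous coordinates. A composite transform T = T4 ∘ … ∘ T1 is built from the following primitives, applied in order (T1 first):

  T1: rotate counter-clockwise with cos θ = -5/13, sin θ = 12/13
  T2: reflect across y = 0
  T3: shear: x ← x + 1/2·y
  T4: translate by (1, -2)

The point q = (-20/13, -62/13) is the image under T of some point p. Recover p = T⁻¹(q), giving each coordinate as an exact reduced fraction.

p = (3, 0)

T1 = [-5/13 -12/13 0; 12/13 -5/13 0; 0 0 1]
T2·T1 = [-5/13 -12/13 0; -12/13 5/13 0; 0 0 1]
T3·…·T1 = [-11/13 -19/26 0; -12/13 5/13 0; 0 0 1]
T4·…·T1 = [-11/13 -19/26 1; -12/13 5/13 -2; 0 0 1]
det M = -1; M⁻¹ = [-5/13 -19/26 -14/13; -12/13 11/13 34/13; 0 0 1]
M⁻¹ · (-20/13, -62/13)ᵀ = (3, 0)ᵀ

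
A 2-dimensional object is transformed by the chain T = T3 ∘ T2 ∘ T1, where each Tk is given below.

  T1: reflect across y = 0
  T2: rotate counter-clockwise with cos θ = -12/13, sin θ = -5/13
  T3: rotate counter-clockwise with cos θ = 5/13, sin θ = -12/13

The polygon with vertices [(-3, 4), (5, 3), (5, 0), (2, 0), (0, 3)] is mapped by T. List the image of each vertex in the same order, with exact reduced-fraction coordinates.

T1 reflect across y = 0: (-3, 4) → (-3, -4); (5, 3) → (5, -3); (5, 0) → (5, 0); (2, 0) → (2, 0); (0, 3) → (0, -3)
T2 rotate counter-clockwise with cos θ = -12/13, sin θ = -5/13: (-3, -4) → (16/13, 63/13); (5, -3) → (-75/13, 11/13); (5, 0) → (-60/13, -25/13); (2, 0) → (-24/13, -10/13); (0, -3) → (-15/13, 36/13)
T3 rotate counter-clockwise with cos θ = 5/13, sin θ = -12/13: (16/13, 63/13) → (836/169, 123/169); (-75/13, 11/13) → (-243/169, 955/169); (-60/13, -25/13) → (-600/169, 595/169); (-24/13, -10/13) → (-240/169, 238/169); (-15/13, 36/13) → (357/169, 360/169)

image vertices: (836/169, 123/169), (-243/169, 955/169), (-600/169, 595/169), (-240/169, 238/169), (357/169, 360/169)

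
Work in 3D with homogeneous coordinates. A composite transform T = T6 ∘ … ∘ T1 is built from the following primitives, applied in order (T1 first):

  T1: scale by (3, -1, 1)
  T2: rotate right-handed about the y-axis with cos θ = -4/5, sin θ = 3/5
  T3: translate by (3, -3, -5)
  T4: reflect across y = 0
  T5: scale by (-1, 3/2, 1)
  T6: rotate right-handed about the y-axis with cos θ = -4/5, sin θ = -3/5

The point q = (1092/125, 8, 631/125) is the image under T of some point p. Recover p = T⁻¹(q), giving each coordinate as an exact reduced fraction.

p = (3/5, 7/3, 4)

T1 = [3 0 0 0; 0 -1 0 0; 0 0 1 0; 0 0 0 1]
T2·T1 = [-12/5 0 3/5 0; 0 -1 0 0; -9/5 0 -4/5 0; 0 0 0 1]
T3·…·T1 = [-12/5 0 3/5 3; 0 -1 0 -3; -9/5 0 -4/5 -5; 0 0 0 1]
T4·…·T1 = [-12/5 0 3/5 3; 0 1 0 3; -9/5 0 -4/5 -5; 0 0 0 1]
T5·…·T1 = [12/5 0 -3/5 -3; 0 3/2 0 9/2; -9/5 0 -4/5 -5; 0 0 0 1]
T6·…·T1 = [-21/25 0 24/25 27/5; 0 3/2 0 9/2; 72/25 0 7/25 11/5; 0 0 0 1]
det M = -9/2; M⁻¹ = [-7/75 0 8/25 -1/5; 0 2/3 0 -3; 24/25 0 7/25 -29/5; 0 0 0 1]
M⁻¹ · (1092/125, 8, 631/125)ᵀ = (3/5, 7/3, 4)ᵀ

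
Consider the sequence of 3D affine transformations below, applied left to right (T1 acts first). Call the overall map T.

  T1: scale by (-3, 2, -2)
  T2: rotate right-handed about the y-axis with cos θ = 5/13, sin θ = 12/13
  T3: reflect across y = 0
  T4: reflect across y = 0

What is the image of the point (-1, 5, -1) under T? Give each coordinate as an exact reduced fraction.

T(p) = (3, 10, -2)

T1 scale by (-3, 2, -2): (-1, 5, -1) → (3, 10, 2)
T2 rotate right-handed about the y-axis with cos θ = 5/13, sin θ = 12/13: (3, 10, 2) → (3, 10, -2)
T3 reflect across y = 0: (3, 10, -2) → (3, -10, -2)
T4 reflect across y = 0: (3, -10, -2) → (3, 10, -2)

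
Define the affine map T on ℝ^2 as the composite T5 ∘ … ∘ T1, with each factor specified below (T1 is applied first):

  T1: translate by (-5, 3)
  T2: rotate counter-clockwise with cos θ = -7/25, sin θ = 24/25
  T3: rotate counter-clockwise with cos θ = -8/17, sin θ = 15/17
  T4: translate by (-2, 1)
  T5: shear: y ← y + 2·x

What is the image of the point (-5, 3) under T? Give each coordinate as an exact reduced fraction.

T(p) = (3972/425, 1903/85)

T1 translate by (-5, 3): (-5, 3) → (-10, 6)
T2 rotate counter-clockwise with cos θ = -7/25, sin θ = 24/25: (-10, 6) → (-74/25, -282/25)
T3 rotate counter-clockwise with cos θ = -8/17, sin θ = 15/17: (-74/25, -282/25) → (4822/425, 1146/425)
T4 translate by (-2, 1): (4822/425, 1146/425) → (3972/425, 1571/425)
T5 shear: y ← y + 2·x: (3972/425, 1571/425) → (3972/425, 1903/85)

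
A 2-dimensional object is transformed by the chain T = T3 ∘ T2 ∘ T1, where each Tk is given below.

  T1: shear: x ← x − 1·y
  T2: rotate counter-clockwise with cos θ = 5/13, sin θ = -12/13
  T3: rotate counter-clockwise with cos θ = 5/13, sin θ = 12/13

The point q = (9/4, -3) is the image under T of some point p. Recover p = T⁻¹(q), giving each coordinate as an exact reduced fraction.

T1 = [1 -1 0; 0 1 0; 0 0 1]
T2·T1 = [5/13 7/13 0; -12/13 17/13 0; 0 0 1]
T3·…·T1 = [1 -1 0; 0 1 0; 0 0 1]
det M = 1; M⁻¹ = [1 1 0; 0 1 0; 0 0 1]
M⁻¹ · (9/4, -3)ᵀ = (-3/4, -3)ᵀ

p = (-3/4, -3)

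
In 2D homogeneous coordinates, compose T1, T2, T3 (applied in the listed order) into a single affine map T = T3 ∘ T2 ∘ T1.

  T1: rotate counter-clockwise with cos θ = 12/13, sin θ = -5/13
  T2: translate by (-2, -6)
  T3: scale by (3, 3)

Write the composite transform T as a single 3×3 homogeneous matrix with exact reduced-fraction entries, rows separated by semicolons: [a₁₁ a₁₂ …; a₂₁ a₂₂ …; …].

T = [36/13 15/13 -6; -15/13 36/13 -18; 0 0 1]

T1 = [12/13 5/13 0; -5/13 12/13 0; 0 0 1]
T2·T1 = [12/13 5/13 -2; -5/13 12/13 -6; 0 0 1]
T3·…·T1 = [36/13 15/13 -6; -15/13 36/13 -18; 0 0 1]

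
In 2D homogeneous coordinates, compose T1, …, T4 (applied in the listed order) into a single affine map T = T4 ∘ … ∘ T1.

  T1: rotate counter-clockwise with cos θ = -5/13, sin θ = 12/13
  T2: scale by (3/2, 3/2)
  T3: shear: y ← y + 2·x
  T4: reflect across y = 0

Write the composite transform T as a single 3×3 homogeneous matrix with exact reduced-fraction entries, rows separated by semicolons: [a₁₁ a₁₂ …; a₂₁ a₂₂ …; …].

T1 = [-5/13 -12/13 0; 12/13 -5/13 0; 0 0 1]
T2·T1 = [-15/26 -18/13 0; 18/13 -15/26 0; 0 0 1]
T3·…·T1 = [-15/26 -18/13 0; 3/13 -87/26 0; 0 0 1]
T4·…·T1 = [-15/26 -18/13 0; -3/13 87/26 0; 0 0 1]

T = [-15/26 -18/13 0; -3/13 87/26 0; 0 0 1]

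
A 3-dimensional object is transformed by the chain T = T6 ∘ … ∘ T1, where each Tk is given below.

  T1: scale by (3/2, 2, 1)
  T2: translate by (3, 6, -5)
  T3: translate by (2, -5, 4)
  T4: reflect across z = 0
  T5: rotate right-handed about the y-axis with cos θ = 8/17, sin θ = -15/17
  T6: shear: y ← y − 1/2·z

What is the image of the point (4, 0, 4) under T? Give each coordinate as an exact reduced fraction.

T(p) = (133/17, -107/34, 141/17)

T1 scale by (3/2, 2, 1): (4, 0, 4) → (6, 0, 4)
T2 translate by (3, 6, -5): (6, 0, 4) → (9, 6, -1)
T3 translate by (2, -5, 4): (9, 6, -1) → (11, 1, 3)
T4 reflect across z = 0: (11, 1, 3) → (11, 1, -3)
T5 rotate right-handed about the y-axis with cos θ = 8/17, sin θ = -15/17: (11, 1, -3) → (133/17, 1, 141/17)
T6 shear: y ← y − 1/2·z: (133/17, 1, 141/17) → (133/17, -107/34, 141/17)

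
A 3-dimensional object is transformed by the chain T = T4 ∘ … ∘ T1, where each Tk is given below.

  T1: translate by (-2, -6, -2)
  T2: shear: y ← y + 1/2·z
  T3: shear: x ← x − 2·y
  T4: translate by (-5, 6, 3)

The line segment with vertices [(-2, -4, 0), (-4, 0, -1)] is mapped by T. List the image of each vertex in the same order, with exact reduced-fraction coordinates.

T1 translate by (-2, -6, -2): (-2, -4, 0) → (-4, -10, -2); (-4, 0, -1) → (-6, -6, -3)
T2 shear: y ← y + 1/2·z: (-4, -10, -2) → (-4, -11, -2); (-6, -6, -3) → (-6, -15/2, -3)
T3 shear: x ← x − 2·y: (-4, -11, -2) → (18, -11, -2); (-6, -15/2, -3) → (9, -15/2, -3)
T4 translate by (-5, 6, 3): (18, -11, -2) → (13, -5, 1); (9, -15/2, -3) → (4, -3/2, 0)

image vertices: (13, -5, 1), (4, -3/2, 0)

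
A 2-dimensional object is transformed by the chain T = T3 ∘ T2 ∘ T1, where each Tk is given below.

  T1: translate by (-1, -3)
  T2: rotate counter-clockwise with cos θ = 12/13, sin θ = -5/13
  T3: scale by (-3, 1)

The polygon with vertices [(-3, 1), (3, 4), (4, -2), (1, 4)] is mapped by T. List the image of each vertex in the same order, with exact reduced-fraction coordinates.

T1 translate by (-1, -3): (-3, 1) → (-4, -2); (3, 4) → (2, 1); (4, -2) → (3, -5); (1, 4) → (0, 1)
T2 rotate counter-clockwise with cos θ = 12/13, sin θ = -5/13: (-4, -2) → (-58/13, -4/13); (2, 1) → (29/13, 2/13); (3, -5) → (11/13, -75/13); (0, 1) → (5/13, 12/13)
T3 scale by (-3, 1): (-58/13, -4/13) → (174/13, -4/13); (29/13, 2/13) → (-87/13, 2/13); (11/13, -75/13) → (-33/13, -75/13); (5/13, 12/13) → (-15/13, 12/13)

image vertices: (174/13, -4/13), (-87/13, 2/13), (-33/13, -75/13), (-15/13, 12/13)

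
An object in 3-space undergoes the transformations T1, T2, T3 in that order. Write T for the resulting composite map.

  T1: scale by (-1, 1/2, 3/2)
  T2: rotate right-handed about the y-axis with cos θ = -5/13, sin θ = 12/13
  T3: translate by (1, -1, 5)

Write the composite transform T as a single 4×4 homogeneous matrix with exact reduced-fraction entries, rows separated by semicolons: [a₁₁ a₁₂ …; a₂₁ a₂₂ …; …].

T1 = [-1 0 0 0; 0 1/2 0 0; 0 0 3/2 0; 0 0 0 1]
T2·T1 = [5/13 0 18/13 0; 0 1/2 0 0; 12/13 0 -15/26 0; 0 0 0 1]
T3·…·T1 = [5/13 0 18/13 1; 0 1/2 0 -1; 12/13 0 -15/26 5; 0 0 0 1]

T = [5/13 0 18/13 1; 0 1/2 0 -1; 12/13 0 -15/26 5; 0 0 0 1]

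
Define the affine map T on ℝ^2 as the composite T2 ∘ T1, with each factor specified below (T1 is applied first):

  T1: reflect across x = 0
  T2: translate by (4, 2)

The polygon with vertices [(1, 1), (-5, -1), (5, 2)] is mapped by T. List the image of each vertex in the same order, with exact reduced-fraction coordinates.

T1 reflect across x = 0: (1, 1) → (-1, 1); (-5, -1) → (5, -1); (5, 2) → (-5, 2)
T2 translate by (4, 2): (-1, 1) → (3, 3); (5, -1) → (9, 1); (-5, 2) → (-1, 4)

image vertices: (3, 3), (9, 1), (-1, 4)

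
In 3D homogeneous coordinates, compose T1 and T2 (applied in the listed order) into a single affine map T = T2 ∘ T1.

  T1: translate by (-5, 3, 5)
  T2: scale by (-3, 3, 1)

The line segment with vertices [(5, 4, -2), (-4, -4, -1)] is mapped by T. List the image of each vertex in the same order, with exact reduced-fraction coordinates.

image vertices: (0, 21, 3), (27, -3, 4)

T1 translate by (-5, 3, 5): (5, 4, -2) → (0, 7, 3); (-4, -4, -1) → (-9, -1, 4)
T2 scale by (-3, 3, 1): (0, 7, 3) → (0, 21, 3); (-9, -1, 4) → (27, -3, 4)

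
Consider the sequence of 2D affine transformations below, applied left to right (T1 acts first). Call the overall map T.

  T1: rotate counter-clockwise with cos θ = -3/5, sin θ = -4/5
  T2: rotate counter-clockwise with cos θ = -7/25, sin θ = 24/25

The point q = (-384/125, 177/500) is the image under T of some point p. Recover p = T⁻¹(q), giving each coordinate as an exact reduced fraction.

p = (-3, -3/4)

T1 = [-3/5 4/5 0; -4/5 -3/5 0; 0 0 1]
T2·T1 = [117/125 44/125 0; -44/125 117/125 0; 0 0 1]
det M = 1; M⁻¹ = [117/125 -44/125 0; 44/125 117/125 0; 0 0 1]
M⁻¹ · (-384/125, 177/500)ᵀ = (-3, -3/4)ᵀ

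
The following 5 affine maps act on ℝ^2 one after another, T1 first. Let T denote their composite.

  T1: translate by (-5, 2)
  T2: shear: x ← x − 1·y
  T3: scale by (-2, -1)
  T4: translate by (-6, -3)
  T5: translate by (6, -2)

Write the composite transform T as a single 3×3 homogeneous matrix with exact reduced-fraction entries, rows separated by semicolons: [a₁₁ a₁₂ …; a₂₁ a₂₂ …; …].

T = [-2 2 14; 0 -1 -7; 0 0 1]

T1 = [1 0 -5; 0 1 2; 0 0 1]
T2·T1 = [1 -1 -7; 0 1 2; 0 0 1]
T3·…·T1 = [-2 2 14; 0 -1 -2; 0 0 1]
T4·…·T1 = [-2 2 8; 0 -1 -5; 0 0 1]
T5·…·T1 = [-2 2 14; 0 -1 -7; 0 0 1]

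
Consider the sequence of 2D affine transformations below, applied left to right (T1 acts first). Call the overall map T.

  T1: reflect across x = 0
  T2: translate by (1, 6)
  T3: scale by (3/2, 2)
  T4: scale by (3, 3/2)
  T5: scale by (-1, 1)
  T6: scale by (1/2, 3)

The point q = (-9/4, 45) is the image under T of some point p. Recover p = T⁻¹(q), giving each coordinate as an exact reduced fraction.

p = (0, -1)

T1 = [-1 0 0; 0 1 0; 0 0 1]
T2·T1 = [-1 0 1; 0 1 6; 0 0 1]
T3·…·T1 = [-3/2 0 3/2; 0 2 12; 0 0 1]
T4·…·T1 = [-9/2 0 9/2; 0 3 18; 0 0 1]
T5·…·T1 = [9/2 0 -9/2; 0 3 18; 0 0 1]
T6·…·T1 = [9/4 0 -9/4; 0 9 54; 0 0 1]
det M = 81/4; M⁻¹ = [4/9 0 1; 0 1/9 -6; 0 0 1]
M⁻¹ · (-9/4, 45)ᵀ = (0, -1)ᵀ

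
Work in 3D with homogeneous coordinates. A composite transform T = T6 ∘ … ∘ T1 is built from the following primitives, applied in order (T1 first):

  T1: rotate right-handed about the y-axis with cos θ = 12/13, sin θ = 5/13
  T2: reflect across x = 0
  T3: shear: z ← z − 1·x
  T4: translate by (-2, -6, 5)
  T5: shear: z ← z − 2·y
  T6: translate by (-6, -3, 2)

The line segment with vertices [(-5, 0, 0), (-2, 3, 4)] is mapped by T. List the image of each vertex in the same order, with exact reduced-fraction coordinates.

T1 rotate right-handed about the y-axis with cos θ = 12/13, sin θ = 5/13: (-5, 0, 0) → (-60/13, 0, 25/13); (-2, 3, 4) → (-4/13, 3, 58/13)
T2 reflect across x = 0: (-60/13, 0, 25/13) → (60/13, 0, 25/13); (-4/13, 3, 58/13) → (4/13, 3, 58/13)
T3 shear: z ← z − 1·x: (60/13, 0, 25/13) → (60/13, 0, -35/13); (4/13, 3, 58/13) → (4/13, 3, 54/13)
T4 translate by (-2, -6, 5): (60/13, 0, -35/13) → (34/13, -6, 30/13); (4/13, 3, 54/13) → (-22/13, -3, 119/13)
T5 shear: z ← z − 2·y: (34/13, -6, 30/13) → (34/13, -6, 186/13); (-22/13, -3, 119/13) → (-22/13, -3, 197/13)
T6 translate by (-6, -3, 2): (34/13, -6, 186/13) → (-44/13, -9, 212/13); (-22/13, -3, 197/13) → (-100/13, -6, 223/13)

image vertices: (-44/13, -9, 212/13), (-100/13, -6, 223/13)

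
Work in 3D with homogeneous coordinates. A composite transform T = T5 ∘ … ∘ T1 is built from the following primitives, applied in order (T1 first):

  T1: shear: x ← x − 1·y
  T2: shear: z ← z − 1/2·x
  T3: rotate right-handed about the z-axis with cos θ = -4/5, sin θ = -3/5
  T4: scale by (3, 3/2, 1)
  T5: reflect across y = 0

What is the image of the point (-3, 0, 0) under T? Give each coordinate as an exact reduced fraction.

T1 shear: x ← x − 1·y: (-3, 0, 0) → (-3, 0, 0)
T2 shear: z ← z − 1/2·x: (-3, 0, 0) → (-3, 0, 3/2)
T3 rotate right-handed about the z-axis with cos θ = -4/5, sin θ = -3/5: (-3, 0, 3/2) → (12/5, 9/5, 3/2)
T4 scale by (3, 3/2, 1): (12/5, 9/5, 3/2) → (36/5, 27/10, 3/2)
T5 reflect across y = 0: (36/5, 27/10, 3/2) → (36/5, -27/10, 3/2)

T(p) = (36/5, -27/10, 3/2)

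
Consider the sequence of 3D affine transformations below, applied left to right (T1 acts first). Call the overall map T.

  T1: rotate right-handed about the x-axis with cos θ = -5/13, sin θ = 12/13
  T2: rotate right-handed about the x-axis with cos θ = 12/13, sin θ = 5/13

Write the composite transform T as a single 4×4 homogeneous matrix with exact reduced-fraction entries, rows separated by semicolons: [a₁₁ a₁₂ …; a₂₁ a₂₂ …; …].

T1 = [1 0 0 0; 0 -5/13 -12/13 0; 0 12/13 -5/13 0; 0 0 0 1]
T2·T1 = [1 0 0 0; 0 -120/169 -119/169 0; 0 119/169 -120/169 0; 0 0 0 1]

T = [1 0 0 0; 0 -120/169 -119/169 0; 0 119/169 -120/169 0; 0 0 0 1]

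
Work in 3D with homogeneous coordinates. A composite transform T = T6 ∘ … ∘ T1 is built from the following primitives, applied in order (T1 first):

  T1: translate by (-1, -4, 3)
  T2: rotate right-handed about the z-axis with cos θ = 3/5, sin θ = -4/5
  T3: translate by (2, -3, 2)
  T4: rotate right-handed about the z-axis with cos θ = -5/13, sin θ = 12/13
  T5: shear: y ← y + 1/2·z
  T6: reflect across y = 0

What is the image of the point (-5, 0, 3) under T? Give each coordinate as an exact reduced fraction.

T1 translate by (-1, -4, 3): (-5, 0, 3) → (-6, -4, 6)
T2 rotate right-handed about the z-axis with cos θ = 3/5, sin θ = -4/5: (-6, -4, 6) → (-34/5, 12/5, 6)
T3 translate by (2, -3, 2): (-34/5, 12/5, 6) → (-24/5, -3/5, 8)
T4 rotate right-handed about the z-axis with cos θ = -5/13, sin θ = 12/13: (-24/5, -3/5, 8) → (12/5, -21/5, 8)
T5 shear: y ← y + 1/2·z: (12/5, -21/5, 8) → (12/5, -1/5, 8)
T6 reflect across y = 0: (12/5, -1/5, 8) → (12/5, 1/5, 8)

T(p) = (12/5, 1/5, 8)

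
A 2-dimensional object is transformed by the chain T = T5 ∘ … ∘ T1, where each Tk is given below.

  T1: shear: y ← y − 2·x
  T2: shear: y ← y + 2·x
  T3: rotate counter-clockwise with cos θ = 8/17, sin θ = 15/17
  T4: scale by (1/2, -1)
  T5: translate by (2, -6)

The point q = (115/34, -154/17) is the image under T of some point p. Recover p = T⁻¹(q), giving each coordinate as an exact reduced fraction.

T1 = [1 0 0; -2 1 0; 0 0 1]
T2·T1 = [1 0 0; 0 1 0; 0 0 1]
T3·…·T1 = [8/17 -15/17 0; 15/17 8/17 0; 0 0 1]
T4·…·T1 = [4/17 -15/34 0; -15/17 -8/17 0; 0 0 1]
T5·…·T1 = [4/17 -15/34 2; -15/17 -8/17 -6; 0 0 1]
det M = -1/2; M⁻¹ = [16/17 -15/17 -122/17; -30/17 -8/17 12/17; 0 0 1]
M⁻¹ · (115/34, -154/17)ᵀ = (4, -1)ᵀ

p = (4, -1)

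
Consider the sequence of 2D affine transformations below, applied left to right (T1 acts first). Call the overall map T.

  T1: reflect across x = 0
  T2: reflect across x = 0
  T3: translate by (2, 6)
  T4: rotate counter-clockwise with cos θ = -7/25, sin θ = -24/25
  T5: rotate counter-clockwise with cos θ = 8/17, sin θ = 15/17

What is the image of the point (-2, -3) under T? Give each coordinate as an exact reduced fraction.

T1 reflect across x = 0: (-2, -3) → (2, -3)
T2 reflect across x = 0: (2, -3) → (-2, -3)
T3 translate by (2, 6): (-2, -3) → (0, 3)
T4 rotate counter-clockwise with cos θ = -7/25, sin θ = -24/25: (0, 3) → (72/25, -21/25)
T5 rotate counter-clockwise with cos θ = 8/17, sin θ = 15/17: (72/25, -21/25) → (891/425, 912/425)

T(p) = (891/425, 912/425)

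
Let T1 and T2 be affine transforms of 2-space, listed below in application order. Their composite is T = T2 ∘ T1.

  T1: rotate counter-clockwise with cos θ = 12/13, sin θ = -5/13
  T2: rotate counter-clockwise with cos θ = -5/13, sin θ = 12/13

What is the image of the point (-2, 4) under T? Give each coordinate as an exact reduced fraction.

T(p) = (-4, -2)

T1 rotate counter-clockwise with cos θ = 12/13, sin θ = -5/13: (-2, 4) → (-4/13, 58/13)
T2 rotate counter-clockwise with cos θ = -5/13, sin θ = 12/13: (-4/13, 58/13) → (-4, -2)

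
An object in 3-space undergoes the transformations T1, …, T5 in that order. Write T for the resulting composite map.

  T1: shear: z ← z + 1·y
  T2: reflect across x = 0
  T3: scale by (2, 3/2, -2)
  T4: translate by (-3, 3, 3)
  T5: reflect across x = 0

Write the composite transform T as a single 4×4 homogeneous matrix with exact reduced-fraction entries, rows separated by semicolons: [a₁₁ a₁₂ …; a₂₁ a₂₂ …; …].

T = [2 0 0 3; 0 3/2 0 3; 0 -2 -2 3; 0 0 0 1]

T1 = [1 0 0 0; 0 1 0 0; 0 1 1 0; 0 0 0 1]
T2·T1 = [-1 0 0 0; 0 1 0 0; 0 1 1 0; 0 0 0 1]
T3·…·T1 = [-2 0 0 0; 0 3/2 0 0; 0 -2 -2 0; 0 0 0 1]
T4·…·T1 = [-2 0 0 -3; 0 3/2 0 3; 0 -2 -2 3; 0 0 0 1]
T5·…·T1 = [2 0 0 3; 0 3/2 0 3; 0 -2 -2 3; 0 0 0 1]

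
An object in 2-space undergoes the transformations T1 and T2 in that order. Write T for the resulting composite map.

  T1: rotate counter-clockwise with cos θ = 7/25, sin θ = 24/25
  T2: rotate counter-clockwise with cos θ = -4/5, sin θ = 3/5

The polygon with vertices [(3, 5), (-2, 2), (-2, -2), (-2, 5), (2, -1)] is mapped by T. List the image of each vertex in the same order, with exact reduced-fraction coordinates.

image vertices: (3/5, -29/5), (14/5, -2/5), (2/5, 14/5), (23/5, -14/5), (-11/5, -2/5)

T1 rotate counter-clockwise with cos θ = 7/25, sin θ = 24/25: (3, 5) → (-99/25, 107/25); (-2, 2) → (-62/25, -34/25); (-2, -2) → (34/25, -62/25); (-2, 5) → (-134/25, -13/25); (2, -1) → (38/25, 41/25)
T2 rotate counter-clockwise with cos θ = -4/5, sin θ = 3/5: (-99/25, 107/25) → (3/5, -29/5); (-62/25, -34/25) → (14/5, -2/5); (34/25, -62/25) → (2/5, 14/5); (-134/25, -13/25) → (23/5, -14/5); (38/25, 41/25) → (-11/5, -2/5)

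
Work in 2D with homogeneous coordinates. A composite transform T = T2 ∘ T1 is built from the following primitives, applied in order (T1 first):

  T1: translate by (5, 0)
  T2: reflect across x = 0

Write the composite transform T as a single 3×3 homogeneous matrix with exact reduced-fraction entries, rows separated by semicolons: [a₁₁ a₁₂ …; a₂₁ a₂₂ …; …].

T1 = [1 0 5; 0 1 0; 0 0 1]
T2·T1 = [-1 0 -5; 0 1 0; 0 0 1]

T = [-1 0 -5; 0 1 0; 0 0 1]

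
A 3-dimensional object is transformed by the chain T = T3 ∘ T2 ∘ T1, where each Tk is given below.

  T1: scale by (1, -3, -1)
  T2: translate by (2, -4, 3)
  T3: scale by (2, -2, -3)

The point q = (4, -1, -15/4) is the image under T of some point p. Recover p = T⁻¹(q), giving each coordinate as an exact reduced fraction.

T1 = [1 0 0 0; 0 -3 0 0; 0 0 -1 0; 0 0 0 1]
T2·T1 = [1 0 0 2; 0 -3 0 -4; 0 0 -1 3; 0 0 0 1]
T3·…·T1 = [2 0 0 4; 0 6 0 8; 0 0 3 -9; 0 0 0 1]
det M = 36; M⁻¹ = [1/2 0 0 -2; 0 1/6 0 -4/3; 0 0 1/3 3; 0 0 0 1]
M⁻¹ · (4, -1, -15/4)ᵀ = (0, -3/2, 7/4)ᵀ

p = (0, -3/2, 7/4)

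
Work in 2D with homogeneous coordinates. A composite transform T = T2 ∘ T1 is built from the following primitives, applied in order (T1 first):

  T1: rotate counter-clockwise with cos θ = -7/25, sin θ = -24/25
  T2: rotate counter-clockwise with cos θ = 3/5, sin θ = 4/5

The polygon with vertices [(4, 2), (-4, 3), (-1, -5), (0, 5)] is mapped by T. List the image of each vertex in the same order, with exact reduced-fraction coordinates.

image vertices: (4, -2), (0, 5), (-23/5, -11/5), (4, 3)

T1 rotate counter-clockwise with cos θ = -7/25, sin θ = -24/25: (4, 2) → (4/5, -22/5); (-4, 3) → (4, 3); (-1, -5) → (-113/25, 59/25); (0, 5) → (24/5, -7/5)
T2 rotate counter-clockwise with cos θ = 3/5, sin θ = 4/5: (4/5, -22/5) → (4, -2); (4, 3) → (0, 5); (-113/25, 59/25) → (-23/5, -11/5); (24/5, -7/5) → (4, 3)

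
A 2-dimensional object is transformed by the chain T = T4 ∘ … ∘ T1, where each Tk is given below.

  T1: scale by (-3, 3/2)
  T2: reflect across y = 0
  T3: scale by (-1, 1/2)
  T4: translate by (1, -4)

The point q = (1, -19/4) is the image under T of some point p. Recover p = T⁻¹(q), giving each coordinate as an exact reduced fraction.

T1 = [-3 0 0; 0 3/2 0; 0 0 1]
T2·T1 = [-3 0 0; 0 -3/2 0; 0 0 1]
T3·…·T1 = [3 0 0; 0 -3/4 0; 0 0 1]
T4·…·T1 = [3 0 1; 0 -3/4 -4; 0 0 1]
det M = -9/4; M⁻¹ = [1/3 0 -1/3; 0 -4/3 -16/3; 0 0 1]
M⁻¹ · (1, -19/4)ᵀ = (0, 1)ᵀ

p = (0, 1)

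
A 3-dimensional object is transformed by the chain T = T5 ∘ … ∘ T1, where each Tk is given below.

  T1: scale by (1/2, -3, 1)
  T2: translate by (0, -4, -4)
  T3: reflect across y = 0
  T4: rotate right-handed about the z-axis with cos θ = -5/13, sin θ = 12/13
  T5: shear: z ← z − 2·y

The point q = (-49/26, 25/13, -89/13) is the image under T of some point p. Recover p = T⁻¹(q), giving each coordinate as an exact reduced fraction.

p = (5, -1, 1)

T1 = [1/2 0 0 0; 0 -3 0 0; 0 0 1 0; 0 0 0 1]
T2·T1 = [1/2 0 0 0; 0 -3 0 -4; 0 0 1 -4; 0 0 0 1]
T3·…·T1 = [1/2 0 0 0; 0 3 0 4; 0 0 1 -4; 0 0 0 1]
T4·…·T1 = [-5/26 -36/13 0 -48/13; 6/13 -15/13 0 -20/13; 0 0 1 -4; 0 0 0 1]
T5·…·T1 = [-5/26 -36/13 0 -48/13; 6/13 -15/13 0 -20/13; -12/13 30/13 1 -12/13; 0 0 0 1]
det M = 3/2; M⁻¹ = [-10/13 24/13 0 0; -4/13 -5/39 0 -4/3; 0 2 1 4; 0 0 0 1]
M⁻¹ · (-49/26, 25/13, -89/13)ᵀ = (5, -1, 1)ᵀ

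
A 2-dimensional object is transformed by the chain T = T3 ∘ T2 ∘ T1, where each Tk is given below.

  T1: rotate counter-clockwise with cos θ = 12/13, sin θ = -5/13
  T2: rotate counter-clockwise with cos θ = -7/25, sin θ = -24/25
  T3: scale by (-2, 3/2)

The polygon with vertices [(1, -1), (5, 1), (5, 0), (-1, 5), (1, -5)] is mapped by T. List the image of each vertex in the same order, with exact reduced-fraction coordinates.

T1 rotate counter-clockwise with cos θ = 12/13, sin θ = -5/13: (1, -1) → (7/13, -17/13); (5, 1) → (5, -1); (5, 0) → (60/13, -25/13); (-1, 5) → (1, 5); (1, -5) → (-1, -5)
T2 rotate counter-clockwise with cos θ = -7/25, sin θ = -24/25: (7/13, -17/13) → (-457/325, -49/325); (5, -1) → (-59/25, -113/25); (60/13, -25/13) → (-204/65, -253/65); (1, 5) → (113/25, -59/25); (-1, -5) → (-113/25, 59/25)
T3 scale by (-2, 3/2): (-457/325, -49/325) → (914/325, -147/650); (-59/25, -113/25) → (118/25, -339/50); (-204/65, -253/65) → (408/65, -759/130); (113/25, -59/25) → (-226/25, -177/50); (-113/25, 59/25) → (226/25, 177/50)

image vertices: (914/325, -147/650), (118/25, -339/50), (408/65, -759/130), (-226/25, -177/50), (226/25, 177/50)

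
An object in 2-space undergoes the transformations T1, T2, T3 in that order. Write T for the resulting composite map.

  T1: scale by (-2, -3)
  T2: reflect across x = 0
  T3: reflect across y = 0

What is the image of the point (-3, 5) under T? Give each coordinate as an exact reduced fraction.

T(p) = (-6, 15)

T1 scale by (-2, -3): (-3, 5) → (6, -15)
T2 reflect across x = 0: (6, -15) → (-6, -15)
T3 reflect across y = 0: (-6, -15) → (-6, 15)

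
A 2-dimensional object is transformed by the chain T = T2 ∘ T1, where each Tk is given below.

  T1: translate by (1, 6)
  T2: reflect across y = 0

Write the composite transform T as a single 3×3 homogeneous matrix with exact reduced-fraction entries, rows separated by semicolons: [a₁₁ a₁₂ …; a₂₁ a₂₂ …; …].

T1 = [1 0 1; 0 1 6; 0 0 1]
T2·T1 = [1 0 1; 0 -1 -6; 0 0 1]

T = [1 0 1; 0 -1 -6; 0 0 1]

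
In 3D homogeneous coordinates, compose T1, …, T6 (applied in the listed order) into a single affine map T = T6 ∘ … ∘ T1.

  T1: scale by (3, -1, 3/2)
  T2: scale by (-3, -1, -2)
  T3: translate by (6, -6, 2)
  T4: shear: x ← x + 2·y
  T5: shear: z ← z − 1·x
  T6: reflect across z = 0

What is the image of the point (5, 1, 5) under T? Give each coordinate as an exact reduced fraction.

T1 scale by (3, -1, 3/2): (5, 1, 5) → (15, -1, 15/2)
T2 scale by (-3, -1, -2): (15, -1, 15/2) → (-45, 1, -15)
T3 translate by (6, -6, 2): (-45, 1, -15) → (-39, -5, -13)
T4 shear: x ← x + 2·y: (-39, -5, -13) → (-49, -5, -13)
T5 shear: z ← z − 1·x: (-49, -5, -13) → (-49, -5, 36)
T6 reflect across z = 0: (-49, -5, 36) → (-49, -5, -36)

T(p) = (-49, -5, -36)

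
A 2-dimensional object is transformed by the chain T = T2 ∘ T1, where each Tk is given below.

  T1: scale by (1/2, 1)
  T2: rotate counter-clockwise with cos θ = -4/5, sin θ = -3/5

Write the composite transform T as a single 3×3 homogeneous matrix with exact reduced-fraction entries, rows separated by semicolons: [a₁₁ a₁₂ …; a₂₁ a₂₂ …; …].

T = [-2/5 3/5 0; -3/10 -4/5 0; 0 0 1]

T1 = [1/2 0 0; 0 1 0; 0 0 1]
T2·T1 = [-2/5 3/5 0; -3/10 -4/5 0; 0 0 1]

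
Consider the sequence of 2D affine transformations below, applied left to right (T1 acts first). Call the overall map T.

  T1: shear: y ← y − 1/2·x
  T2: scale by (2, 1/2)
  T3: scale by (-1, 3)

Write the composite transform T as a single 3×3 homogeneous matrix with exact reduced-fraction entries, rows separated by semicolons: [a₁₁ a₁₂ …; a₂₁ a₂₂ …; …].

T1 = [1 0 0; -1/2 1 0; 0 0 1]
T2·T1 = [2 0 0; -1/4 1/2 0; 0 0 1]
T3·…·T1 = [-2 0 0; -3/4 3/2 0; 0 0 1]

T = [-2 0 0; -3/4 3/2 0; 0 0 1]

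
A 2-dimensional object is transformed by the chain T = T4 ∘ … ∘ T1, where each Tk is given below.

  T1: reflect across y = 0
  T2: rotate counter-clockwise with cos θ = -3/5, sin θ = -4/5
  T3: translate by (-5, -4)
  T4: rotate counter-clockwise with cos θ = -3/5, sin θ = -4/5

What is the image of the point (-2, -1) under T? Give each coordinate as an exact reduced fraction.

T1 reflect across y = 0: (-2, -1) → (-2, 1)
T2 rotate counter-clockwise with cos θ = -3/5, sin θ = -4/5: (-2, 1) → (2, 1)
T3 translate by (-5, -4): (2, 1) → (-3, -3)
T4 rotate counter-clockwise with cos θ = -3/5, sin θ = -4/5: (-3, -3) → (-3/5, 21/5)

T(p) = (-3/5, 21/5)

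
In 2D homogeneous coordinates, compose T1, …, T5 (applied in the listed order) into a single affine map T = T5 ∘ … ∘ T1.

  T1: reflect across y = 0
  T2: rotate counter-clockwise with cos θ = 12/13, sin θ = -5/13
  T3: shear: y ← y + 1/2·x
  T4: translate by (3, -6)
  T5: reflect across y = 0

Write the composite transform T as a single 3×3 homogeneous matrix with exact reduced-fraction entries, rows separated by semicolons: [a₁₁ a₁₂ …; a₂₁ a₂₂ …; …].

T1 = [1 0 0; 0 -1 0; 0 0 1]
T2·T1 = [12/13 -5/13 0; -5/13 -12/13 0; 0 0 1]
T3·…·T1 = [12/13 -5/13 0; 1/13 -29/26 0; 0 0 1]
T4·…·T1 = [12/13 -5/13 3; 1/13 -29/26 -6; 0 0 1]
T5·…·T1 = [12/13 -5/13 3; -1/13 29/26 6; 0 0 1]

T = [12/13 -5/13 3; -1/13 29/26 6; 0 0 1]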